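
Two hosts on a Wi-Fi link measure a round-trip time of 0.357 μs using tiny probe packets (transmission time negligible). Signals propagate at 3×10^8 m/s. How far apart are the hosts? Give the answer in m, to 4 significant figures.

One-way propagation = RTT/2 = 0.1785 μs.
d = s × t = 300000000 × 1.785e-07 = 53.55 m.

53.55 m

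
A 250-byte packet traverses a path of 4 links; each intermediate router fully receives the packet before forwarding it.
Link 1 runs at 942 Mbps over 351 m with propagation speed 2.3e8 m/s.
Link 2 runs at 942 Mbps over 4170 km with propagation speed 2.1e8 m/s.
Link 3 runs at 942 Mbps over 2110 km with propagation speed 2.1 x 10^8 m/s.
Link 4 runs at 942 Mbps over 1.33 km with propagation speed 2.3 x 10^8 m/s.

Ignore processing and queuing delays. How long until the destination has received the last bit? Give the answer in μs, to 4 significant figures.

29920 μs

L = 250 × 8 = 2000 bits.
Transmission delay per hop = L/R = 2000/942000000 = 2.12314 μs; 4 hops → 8.49257 μs.
Propagation delays (d/s per hop): 1.52609, 19857.1, 10047.6, 5.78261 μs; sum = 29912.1 μs.
End-to-end = 29920 μs.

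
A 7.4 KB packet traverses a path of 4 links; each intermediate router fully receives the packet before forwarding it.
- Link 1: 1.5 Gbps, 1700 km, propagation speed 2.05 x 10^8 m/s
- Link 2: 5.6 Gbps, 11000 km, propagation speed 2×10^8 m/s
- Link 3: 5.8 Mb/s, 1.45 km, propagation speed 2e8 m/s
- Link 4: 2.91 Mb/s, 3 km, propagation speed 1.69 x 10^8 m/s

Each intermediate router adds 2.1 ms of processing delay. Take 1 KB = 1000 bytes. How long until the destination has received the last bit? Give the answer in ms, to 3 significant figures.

L = 59200 bits.
Transmission delays (L/R per hop): 0.0394667, 0.0105714, 10.2069, 20.3436 ms; sum = 30.6006 ms.
Propagation delays (d/s per hop): 8.29268, 55, 0.00725, 0.0177515 ms; sum = 63.3177 ms.
Processing at 3 router(s): 3 × 2.1 ms = 6.3 ms.
End-to-end = 100 ms.

100 ms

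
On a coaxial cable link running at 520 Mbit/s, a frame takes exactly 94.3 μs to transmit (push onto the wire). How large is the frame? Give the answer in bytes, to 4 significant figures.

L = R × t_tx = 520000000 b/s × 9.43e-05 s = 49036 bits.
In bytes: 49036 / 8 = 6130 bytes.

6130 bytes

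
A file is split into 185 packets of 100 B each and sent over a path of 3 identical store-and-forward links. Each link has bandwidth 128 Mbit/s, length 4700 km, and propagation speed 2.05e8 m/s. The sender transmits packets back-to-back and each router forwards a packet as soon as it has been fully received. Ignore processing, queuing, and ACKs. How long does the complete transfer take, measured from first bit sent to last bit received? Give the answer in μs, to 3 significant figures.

Per-hop transmission t_tx = L/R = 800/128000000 = 6.25 μs.
Per-hop propagation t_prop = 4700000/2.05e+08 = 22926.8 μs.
Pipeline fill: first packet needs 3·t_tx to clear all hops; remaining 184 packets each add one t_tx.
Total = (3+185-1)·t_tx + 3·t_prop = 187·6.25 + 3·22926.8 = 69900 μs.

69900 μs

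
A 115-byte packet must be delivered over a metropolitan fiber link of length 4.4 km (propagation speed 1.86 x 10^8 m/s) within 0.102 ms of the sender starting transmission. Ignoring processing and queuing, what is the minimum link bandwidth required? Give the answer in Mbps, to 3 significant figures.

L = 920 bits.
Propagation delay = 4400 / 186000000 = 0.0236559 ms.
Transmission budget = 0.102 − 0.0236559 = 0.0783441 ms.
R ≥ L / t_tx = 920 bits / 7.83441e-05 s = 11.7 Mbps.

11.7 Mbps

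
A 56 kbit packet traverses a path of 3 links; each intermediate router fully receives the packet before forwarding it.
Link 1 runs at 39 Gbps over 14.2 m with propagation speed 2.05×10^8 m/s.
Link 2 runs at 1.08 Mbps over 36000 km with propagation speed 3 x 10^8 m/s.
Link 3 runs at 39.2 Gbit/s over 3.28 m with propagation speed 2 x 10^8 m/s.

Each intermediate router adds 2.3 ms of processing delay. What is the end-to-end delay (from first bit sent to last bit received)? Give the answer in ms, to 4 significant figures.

L = 56000 bits.
Transmission delays (L/R per hop): 0.0014359, 51.8519, 0.00142857 ms; sum = 51.8547 ms.
Propagation delays (d/s per hop): 6.92683e-05, 120, 1.64e-05 ms; sum = 120 ms.
Processing at 2 router(s): 2 × 2.3 ms = 4.6 ms.
End-to-end = 176.5 ms.

176.5 ms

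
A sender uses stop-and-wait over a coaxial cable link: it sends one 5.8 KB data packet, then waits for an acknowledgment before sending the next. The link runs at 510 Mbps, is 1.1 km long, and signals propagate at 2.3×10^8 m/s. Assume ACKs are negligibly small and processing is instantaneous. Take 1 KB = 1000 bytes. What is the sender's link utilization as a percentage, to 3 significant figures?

90.5 %

t_tx = L/R = 46400/510000000 = 9.09804e-05 s.
t_prop = 1100/2.3e+08 = 4.78261e-06 s; RTT = 9.56522e-06 s.
Cycle = t_tx + RTT = 0.000100546 s.
Utilization = t_tx / cycle = 9.09804e-05/0.000100546 = 90.5 %.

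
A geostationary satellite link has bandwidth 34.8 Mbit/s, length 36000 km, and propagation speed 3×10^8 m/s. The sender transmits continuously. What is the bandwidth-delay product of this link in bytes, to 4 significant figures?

522000 bytes

Propagation delay = 36000000 / 300000000 = 0.12 s.
BDP = R × t_prop = 34800000 × 0.12 = 4176000 bits.
In bytes: 4176000/8 = 522000 bytes.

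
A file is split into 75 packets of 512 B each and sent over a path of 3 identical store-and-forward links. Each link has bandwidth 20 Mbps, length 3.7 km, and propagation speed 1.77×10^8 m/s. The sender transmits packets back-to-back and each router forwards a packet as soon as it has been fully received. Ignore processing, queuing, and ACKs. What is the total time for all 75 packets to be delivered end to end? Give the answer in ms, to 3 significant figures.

15.8 ms

Per-hop transmission t_tx = L/R = 4096/20000000 = 0.2048 ms.
Per-hop propagation t_prop = 3700/177000000 = 0.020904 ms.
Pipeline fill: first packet needs 3·t_tx to clear all hops; remaining 74 packets each add one t_tx.
Total = (3+75-1)·t_tx + 3·t_prop = 77·0.2048 + 3·0.020904 = 15.8 ms.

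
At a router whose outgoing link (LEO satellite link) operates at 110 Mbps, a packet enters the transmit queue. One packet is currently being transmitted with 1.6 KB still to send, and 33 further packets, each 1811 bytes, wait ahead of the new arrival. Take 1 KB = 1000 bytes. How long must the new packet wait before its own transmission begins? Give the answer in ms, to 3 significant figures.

4.46 ms

Each queued packet: L/R = 14488/110000000 = 0.131709 ms.
33 queued → 4.3464 ms.
Plus remaining 12800 bits of current packet: 0.116364 ms.
Queuing delay = 4.46 ms.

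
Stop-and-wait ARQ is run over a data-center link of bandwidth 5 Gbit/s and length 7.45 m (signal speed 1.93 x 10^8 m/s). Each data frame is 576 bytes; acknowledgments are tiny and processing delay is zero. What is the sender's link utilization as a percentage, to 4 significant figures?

92.27 %

t_tx = L/R = 4608/5000000000 = 9.216e-07 s.
t_prop = 7.45/193000000 = 3.8601e-08 s; RTT = 7.72021e-08 s.
Cycle = t_tx + RTT = 9.98802e-07 s.
Utilization = t_tx / cycle = 9.216e-07/9.98802e-07 = 92.27 %.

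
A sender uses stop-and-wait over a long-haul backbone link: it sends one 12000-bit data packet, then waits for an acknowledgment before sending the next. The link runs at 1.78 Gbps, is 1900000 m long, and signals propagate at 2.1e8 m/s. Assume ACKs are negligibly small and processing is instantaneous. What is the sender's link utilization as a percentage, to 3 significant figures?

t_tx = L/R = 12000/1780000000 = 6.74157e-06 s.
t_prop = 1900000/210000000 = 0.00904762 s; RTT = 0.0180952 s.
Cycle = t_tx + RTT = 0.018102 s.
Utilization = t_tx / cycle = 6.74157e-06/0.018102 = 0.0372 %.

0.0372 %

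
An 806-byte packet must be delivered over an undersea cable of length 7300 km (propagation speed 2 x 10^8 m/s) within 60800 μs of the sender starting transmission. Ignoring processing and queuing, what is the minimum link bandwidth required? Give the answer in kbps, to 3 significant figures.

265 kbps

L = 6448 bits.
Propagation delay = 7300000 / 200000000 = 36500 μs.
Transmission budget = 60800 − 36500 = 24300 μs.
R ≥ L / t_tx = 6448 bits / 0.0243 s = 265 kbps.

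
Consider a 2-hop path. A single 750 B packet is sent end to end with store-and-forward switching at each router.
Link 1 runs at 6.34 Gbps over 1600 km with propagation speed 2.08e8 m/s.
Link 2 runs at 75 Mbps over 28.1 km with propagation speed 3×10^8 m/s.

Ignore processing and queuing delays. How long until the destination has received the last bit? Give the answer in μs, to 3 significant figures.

L = 750 × 8 = 6000 bits.
Transmission delays (L/R per hop): 0.946372, 80 μs; sum = 80.9464 μs.
Propagation delays (d/s per hop): 7692.31, 93.6667 μs; sum = 7785.97 μs.
End-to-end = 7870 μs.

7870 μs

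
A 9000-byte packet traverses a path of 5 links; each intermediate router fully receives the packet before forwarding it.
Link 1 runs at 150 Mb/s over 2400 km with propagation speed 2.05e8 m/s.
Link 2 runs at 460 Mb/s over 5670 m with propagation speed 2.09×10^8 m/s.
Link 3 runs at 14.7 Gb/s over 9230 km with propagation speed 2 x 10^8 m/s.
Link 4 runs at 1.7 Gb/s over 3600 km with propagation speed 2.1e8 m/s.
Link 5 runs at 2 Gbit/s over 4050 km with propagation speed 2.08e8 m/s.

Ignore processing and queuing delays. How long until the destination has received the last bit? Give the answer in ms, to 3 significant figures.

95.2 ms

L = 9000 × 8 = 72000 bits.
Transmission delays (L/R per hop): 0.48, 0.156522, 0.00489796, 0.0423529, 0.036 ms; sum = 0.719773 ms.
Propagation delays (d/s per hop): 11.7073, 0.0271292, 46.15, 17.1429, 19.4712 ms; sum = 94.4985 ms.
End-to-end = 95.2 ms.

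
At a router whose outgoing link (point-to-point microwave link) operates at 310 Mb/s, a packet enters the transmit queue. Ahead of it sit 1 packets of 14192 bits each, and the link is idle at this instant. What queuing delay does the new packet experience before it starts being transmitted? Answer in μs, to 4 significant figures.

Each queued packet: L/R = 14192/310000000 = 45.7806 μs.
1 queued → 45.7806 μs.
Queuing delay = 45.78 μs.

45.78 μs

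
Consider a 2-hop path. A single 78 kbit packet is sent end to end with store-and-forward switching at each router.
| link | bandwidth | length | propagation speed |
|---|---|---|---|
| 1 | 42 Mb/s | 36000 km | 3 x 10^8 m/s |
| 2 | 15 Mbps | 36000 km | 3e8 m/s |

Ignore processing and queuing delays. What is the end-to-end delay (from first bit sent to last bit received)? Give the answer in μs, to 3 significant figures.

L = 78000 bits.
Transmission delays (L/R per hop): 1857.14, 5200 μs; sum = 7057.14 μs.
Propagation delays (d/s per hop): 120000, 120000 μs; sum = 240000 μs.
End-to-end = 247000 μs.

247000 μs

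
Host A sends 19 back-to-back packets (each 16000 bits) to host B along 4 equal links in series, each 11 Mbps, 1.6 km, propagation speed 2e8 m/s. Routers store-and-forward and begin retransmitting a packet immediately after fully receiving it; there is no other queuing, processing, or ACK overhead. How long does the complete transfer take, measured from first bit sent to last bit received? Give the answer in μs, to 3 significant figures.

32000 μs

Per-hop transmission t_tx = L/R = 16000/11000000 = 1454.55 μs.
Per-hop propagation t_prop = 1600/200000000 = 8 μs.
Pipeline fill: first packet needs 4·t_tx to clear all hops; remaining 18 packets each add one t_tx.
Total = (4+19-1)·t_tx + 4·t_prop = 22·1454.55 + 4·8 = 32000 μs.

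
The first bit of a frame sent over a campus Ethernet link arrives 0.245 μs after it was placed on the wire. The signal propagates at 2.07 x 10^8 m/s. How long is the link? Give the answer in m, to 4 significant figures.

50.72 m

d = s × t_prop = 2.07e+08 × 2.45e-07 = 50.72 m.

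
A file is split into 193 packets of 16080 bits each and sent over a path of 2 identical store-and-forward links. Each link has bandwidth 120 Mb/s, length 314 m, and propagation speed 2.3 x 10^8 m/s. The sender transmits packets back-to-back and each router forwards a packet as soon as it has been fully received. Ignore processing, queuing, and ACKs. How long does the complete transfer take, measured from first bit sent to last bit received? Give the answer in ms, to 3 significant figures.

Per-hop transmission t_tx = L/R = 16080/120000000 = 0.134 ms.
Per-hop propagation t_prop = 314/2.3e+08 = 0.00136522 ms.
Pipeline fill: first packet needs 2·t_tx to clear all hops; remaining 192 packets each add one t_tx.
Total = (2+193-1)·t_tx + 2·t_prop = 194·0.134 + 2·0.00136522 = 26.0 ms.

26.0 ms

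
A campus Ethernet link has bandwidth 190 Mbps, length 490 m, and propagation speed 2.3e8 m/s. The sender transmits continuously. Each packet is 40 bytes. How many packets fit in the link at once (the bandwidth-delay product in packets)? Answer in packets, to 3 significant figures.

1.26 packets

Propagation delay = 490 / 2.3e+08 = 2.13043e-06 s.
BDP = R × t_prop = 190000000 × 2.13043e-06 = 404.783 bits.
In packets of 320 bits: 1.26 packets.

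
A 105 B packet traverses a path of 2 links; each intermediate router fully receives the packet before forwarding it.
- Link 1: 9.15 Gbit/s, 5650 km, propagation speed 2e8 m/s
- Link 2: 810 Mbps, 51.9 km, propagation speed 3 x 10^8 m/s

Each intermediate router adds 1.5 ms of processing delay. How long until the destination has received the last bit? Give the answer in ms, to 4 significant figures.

L = 105 × 8 = 840 bits.
Transmission delays (L/R per hop): 9.18033e-05, 0.00103704 ms; sum = 0.00112884 ms.
Propagation delays (d/s per hop): 28.25, 0.173 ms; sum = 28.423 ms.
Processing at 1 router(s): 1 × 1.5 ms = 1.5 ms.
End-to-end = 29.92 ms.

29.92 ms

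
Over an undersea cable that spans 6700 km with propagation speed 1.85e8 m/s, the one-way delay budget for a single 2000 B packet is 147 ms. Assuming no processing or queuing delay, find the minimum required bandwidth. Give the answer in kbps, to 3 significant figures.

144 kbps

L = 16000 bits.
Propagation delay = 6700000 / 185000000 = 36.2162 ms.
Transmission budget = 147 − 36.2162 = 110.784 ms.
R ≥ L / t_tx = 16000 bits / 0.110784 s = 144 kbps.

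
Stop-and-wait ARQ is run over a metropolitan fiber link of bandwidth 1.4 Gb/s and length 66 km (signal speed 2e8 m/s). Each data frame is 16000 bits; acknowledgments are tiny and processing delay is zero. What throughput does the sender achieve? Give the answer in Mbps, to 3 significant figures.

t_tx = L/R = 16000/1400000000 = 1.14286e-05 s.
t_prop = 66000/200000000 = 0.00033 s; RTT = 0.00066 s.
Cycle = t_tx + RTT = 0.000671429 s.
Throughput = L / cycle = 16000 / 0.000671429 = 23.8 Mbps.

23.8 Mbps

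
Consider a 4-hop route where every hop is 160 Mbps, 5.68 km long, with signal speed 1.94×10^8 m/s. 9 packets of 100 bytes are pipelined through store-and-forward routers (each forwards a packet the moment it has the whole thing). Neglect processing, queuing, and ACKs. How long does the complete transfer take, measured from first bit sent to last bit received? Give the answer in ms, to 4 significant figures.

0.1771 ms

Per-hop transmission t_tx = L/R = 800/160000000 = 0.005 ms.
Per-hop propagation t_prop = 5680/194000000 = 0.0292784 ms.
Pipeline fill: first packet needs 4·t_tx to clear all hops; remaining 8 packets each add one t_tx.
Total = (4+9-1)·t_tx + 4·t_prop = 12·0.005 + 4·0.0292784 = 0.1771 ms.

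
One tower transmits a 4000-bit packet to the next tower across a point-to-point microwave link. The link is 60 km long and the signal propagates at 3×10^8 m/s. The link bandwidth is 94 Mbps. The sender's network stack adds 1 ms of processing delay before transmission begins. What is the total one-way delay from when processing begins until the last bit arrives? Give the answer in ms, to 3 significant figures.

1.24 ms

Transmission delay = L/R = 4000 / 94000000 = 0.0425532 ms.
Propagation delay = d/s = 60000 m / 300000000 m/s = 0.2 ms.
Plus processing delay 1 ms = 1 ms.
Total = 1.24 ms.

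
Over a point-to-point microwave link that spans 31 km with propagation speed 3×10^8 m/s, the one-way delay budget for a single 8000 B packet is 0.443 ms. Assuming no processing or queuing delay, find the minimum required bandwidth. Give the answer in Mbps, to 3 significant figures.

L = 64000 bits.
Propagation delay = 31000 / 300000000 = 0.103333 ms.
Transmission budget = 0.443 − 0.103333 = 0.339667 ms.
R ≥ L / t_tx = 64000 bits / 0.000339667 s = 188 Mbps.

188 Mbps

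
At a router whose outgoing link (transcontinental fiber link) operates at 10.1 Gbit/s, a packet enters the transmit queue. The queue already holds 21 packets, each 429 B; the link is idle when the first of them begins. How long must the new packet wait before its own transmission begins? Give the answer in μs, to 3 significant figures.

Each queued packet: L/R = 3432/10100000000 = 0.339802 μs.
21 queued → 7.13584 μs.
Queuing delay = 7.14 μs.

7.14 μs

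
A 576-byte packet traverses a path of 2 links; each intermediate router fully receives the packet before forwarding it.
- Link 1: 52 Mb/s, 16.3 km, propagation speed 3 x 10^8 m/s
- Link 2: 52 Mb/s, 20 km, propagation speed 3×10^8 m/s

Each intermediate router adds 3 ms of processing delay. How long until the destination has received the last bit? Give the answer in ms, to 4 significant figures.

3.298 ms

L = 576 × 8 = 4608 bits.
Transmission delay per hop = L/R = 4608/52000000 = 0.0886154 ms; 2 hops → 0.177231 ms.
Propagation delays (d/s per hop): 0.0543333, 0.0666667 ms; sum = 0.121 ms.
Processing at 1 router(s): 1 × 3 ms = 3 ms.
End-to-end = 3.298 ms.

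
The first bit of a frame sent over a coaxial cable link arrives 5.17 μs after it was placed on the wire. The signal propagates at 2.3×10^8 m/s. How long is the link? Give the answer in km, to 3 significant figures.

d = s × t_prop = 2.3e+08 × 5.17e-06 = 1.19 km.

1.19 km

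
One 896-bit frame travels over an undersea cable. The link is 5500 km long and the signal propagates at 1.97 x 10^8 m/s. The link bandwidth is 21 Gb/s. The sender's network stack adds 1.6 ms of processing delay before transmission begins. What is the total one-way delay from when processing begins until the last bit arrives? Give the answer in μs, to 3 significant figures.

29500 μs

Transmission delay = L/R = 896 / 21000000000 = 0.0426667 μs.
Propagation delay = d/s = 5500000 m / 197000000 m/s = 27918.8 μs.
Plus processing delay 1.6 ms = 1600 μs.
Total = 29500 μs.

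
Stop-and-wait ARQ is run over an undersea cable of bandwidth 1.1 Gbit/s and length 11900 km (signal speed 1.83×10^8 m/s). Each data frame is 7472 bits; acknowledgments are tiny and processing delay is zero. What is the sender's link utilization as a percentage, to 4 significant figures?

0.005223 %

t_tx = L/R = 7472/1100000000 = 6.79273e-06 s.
t_prop = 11900000/183000000 = 0.0650273 s; RTT = 0.130055 s.
Cycle = t_tx + RTT = 0.130061 s.
Utilization = t_tx / cycle = 6.79273e-06/0.130061 = 0.005223 %.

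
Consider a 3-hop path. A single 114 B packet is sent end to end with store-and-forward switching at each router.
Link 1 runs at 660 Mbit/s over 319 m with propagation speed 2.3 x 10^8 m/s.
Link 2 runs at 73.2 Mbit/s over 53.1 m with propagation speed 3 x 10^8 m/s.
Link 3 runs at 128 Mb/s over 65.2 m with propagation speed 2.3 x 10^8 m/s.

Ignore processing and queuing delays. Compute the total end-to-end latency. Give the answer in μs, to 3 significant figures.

L = 114 × 8 = 912 bits.
Transmission delays (L/R per hop): 1.38182, 12.459, 7.125 μs; sum = 20.9658 μs.
Propagation delays (d/s per hop): 1.38696, 0.177, 0.283478 μs; sum = 1.84743 μs.
End-to-end = 22.8 μs.

22.8 μs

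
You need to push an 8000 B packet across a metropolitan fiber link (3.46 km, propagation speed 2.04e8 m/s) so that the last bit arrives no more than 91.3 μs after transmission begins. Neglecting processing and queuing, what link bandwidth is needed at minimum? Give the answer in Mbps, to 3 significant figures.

L = 64000 bits.
Propagation delay = 3460 / 204000000 = 16.9608 μs.
Transmission budget = 91.3 − 16.9608 = 74.3392 μs.
R ≥ L / t_tx = 64000 bits / 7.43392e-05 s = 861 Mbps.

861 Mbps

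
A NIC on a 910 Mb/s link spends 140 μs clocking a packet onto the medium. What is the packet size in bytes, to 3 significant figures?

15900 bytes

L = R × t_tx = 910000000 b/s × 0.00014 s = 127400 bits.
In bytes: 127400 / 8 = 15900 bytes.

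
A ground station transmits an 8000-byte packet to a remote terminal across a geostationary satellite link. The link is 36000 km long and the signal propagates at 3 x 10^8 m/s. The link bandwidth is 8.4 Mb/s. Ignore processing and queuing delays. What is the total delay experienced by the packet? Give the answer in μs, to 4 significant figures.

L = 8000 × 8 = 64000 bits.
Transmission delay = L/R = 64000 / 8400000 = 7619.05 μs.
Propagation delay = d/s = 36000000 m / 300000000 m/s = 120000 μs.
Total = 127600 μs.

127600 μs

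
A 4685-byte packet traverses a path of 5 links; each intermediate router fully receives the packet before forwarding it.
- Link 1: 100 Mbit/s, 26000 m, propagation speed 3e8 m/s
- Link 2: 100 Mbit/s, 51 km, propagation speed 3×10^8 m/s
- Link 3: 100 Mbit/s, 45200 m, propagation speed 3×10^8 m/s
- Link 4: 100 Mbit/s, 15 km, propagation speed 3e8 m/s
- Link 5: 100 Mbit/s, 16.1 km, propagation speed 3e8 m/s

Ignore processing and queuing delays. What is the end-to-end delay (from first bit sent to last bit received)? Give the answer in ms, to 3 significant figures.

L = 4685 × 8 = 37480 bits.
Transmission delay per hop = L/R = 37480/100000000 = 0.3748 ms; 5 hops → 1.874 ms.
Propagation delays (d/s per hop): 0.0866667, 0.17, 0.150667, 0.05, 0.0536667 ms; sum = 0.511 ms.
End-to-end = 2.39 ms.

2.39 ms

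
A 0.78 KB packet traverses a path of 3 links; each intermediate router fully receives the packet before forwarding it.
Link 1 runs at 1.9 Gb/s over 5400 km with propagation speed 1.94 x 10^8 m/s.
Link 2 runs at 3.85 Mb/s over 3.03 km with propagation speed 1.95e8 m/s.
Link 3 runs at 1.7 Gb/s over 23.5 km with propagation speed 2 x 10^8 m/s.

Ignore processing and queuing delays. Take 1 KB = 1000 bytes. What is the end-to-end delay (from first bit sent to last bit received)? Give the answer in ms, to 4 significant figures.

29.60 ms

L = 6240 bits.
Transmission delays (L/R per hop): 0.00328421, 1.62078, 0.00367059 ms; sum = 1.62773 ms.
Propagation delays (d/s per hop): 27.8351, 0.0155385, 0.1175 ms; sum = 27.9681 ms.
End-to-end = 29.60 ms.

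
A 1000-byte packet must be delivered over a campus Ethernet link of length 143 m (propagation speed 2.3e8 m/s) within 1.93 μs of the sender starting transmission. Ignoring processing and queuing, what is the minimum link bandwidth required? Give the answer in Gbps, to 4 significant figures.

6.115 Gbps

L = 8000 bits.
Propagation delay = 143 / 2.3e+08 = 0.621739 μs.
Transmission budget = 1.93 − 0.621739 = 1.30826 μs.
R ≥ L / t_tx = 8000 bits / 1.30826e-06 s = 6.115 Gbps.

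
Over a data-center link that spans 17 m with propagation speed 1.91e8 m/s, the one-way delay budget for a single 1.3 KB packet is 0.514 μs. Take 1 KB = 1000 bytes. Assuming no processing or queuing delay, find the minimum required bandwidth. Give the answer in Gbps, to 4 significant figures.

L = 10400 bits.
Propagation delay = 17 / 191000000 = 0.0890052 μs.
Transmission budget = 0.514 − 0.0890052 = 0.424995 μs.
R ≥ L / t_tx = 10400 bits / 4.24995e-07 s = 24.47 Gbps.

24.47 Gbps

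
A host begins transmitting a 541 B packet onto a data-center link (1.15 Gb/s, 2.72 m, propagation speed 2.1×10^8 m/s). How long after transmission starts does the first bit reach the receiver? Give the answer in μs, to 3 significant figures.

0.0130 μs

First bit experiences only propagation delay: d/s = 2.72/210000000 = 0.0130 μs.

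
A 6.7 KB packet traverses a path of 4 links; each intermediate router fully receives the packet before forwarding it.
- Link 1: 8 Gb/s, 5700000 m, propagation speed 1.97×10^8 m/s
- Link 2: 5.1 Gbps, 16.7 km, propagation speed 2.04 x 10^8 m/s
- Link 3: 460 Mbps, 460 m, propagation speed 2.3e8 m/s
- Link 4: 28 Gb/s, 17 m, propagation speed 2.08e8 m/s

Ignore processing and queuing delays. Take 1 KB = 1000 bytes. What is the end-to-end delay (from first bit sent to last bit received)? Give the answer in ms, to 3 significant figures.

29.2 ms

L = 53600 bits.
Transmission delays (L/R per hop): 0.0067, 0.0105098, 0.116522, 0.00191429 ms; sum = 0.135646 ms.
Propagation delays (d/s per hop): 28.934, 0.0818627, 0.002, 8.17308e-05 ms; sum = 29.018 ms.
End-to-end = 29.2 ms.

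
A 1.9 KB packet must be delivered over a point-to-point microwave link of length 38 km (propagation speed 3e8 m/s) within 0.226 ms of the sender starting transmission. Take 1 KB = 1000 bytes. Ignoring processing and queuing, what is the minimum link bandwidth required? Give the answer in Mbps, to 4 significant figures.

153.0 Mbps

L = 15200 bits.
Propagation delay = 38000 / 300000000 = 0.126667 ms.
Transmission budget = 0.226 − 0.126667 = 0.0993333 ms.
R ≥ L / t_tx = 15200 bits / 9.93333e-05 s = 153.0 Mbps.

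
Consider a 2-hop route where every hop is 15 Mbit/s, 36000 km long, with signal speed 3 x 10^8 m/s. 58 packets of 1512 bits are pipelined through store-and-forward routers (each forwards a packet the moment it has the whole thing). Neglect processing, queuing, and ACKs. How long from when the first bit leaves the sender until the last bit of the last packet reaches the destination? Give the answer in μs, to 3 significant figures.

Per-hop transmission t_tx = L/R = 1512/15000000 = 100.8 μs.
Per-hop propagation t_prop = 36000000/300000000 = 120000 μs.
Pipeline fill: first packet needs 2·t_tx to clear all hops; remaining 57 packets each add one t_tx.
Total = (2+58-1)·t_tx + 2·t_prop = 59·100.8 + 2·120000 = 246000 μs.

246000 μs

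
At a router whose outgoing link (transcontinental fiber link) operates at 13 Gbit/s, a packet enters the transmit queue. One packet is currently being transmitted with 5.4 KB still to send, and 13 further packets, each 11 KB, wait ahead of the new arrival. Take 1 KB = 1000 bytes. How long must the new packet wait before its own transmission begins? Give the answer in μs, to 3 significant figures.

91.3 μs

Each queued packet: L/R = 88000/13000000000 = 6.76923 μs.
13 queued → 88 μs.
Plus remaining 43200 bits of current packet: 3.32308 μs.
Queuing delay = 91.3 μs.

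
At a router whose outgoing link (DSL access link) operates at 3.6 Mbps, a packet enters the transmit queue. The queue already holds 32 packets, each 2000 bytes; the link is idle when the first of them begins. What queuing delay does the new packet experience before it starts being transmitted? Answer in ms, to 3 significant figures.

Each queued packet: L/R = 16000/3600000 = 4.44444 ms.
32 queued → 142.222 ms.
Queuing delay = 142 ms.

142 ms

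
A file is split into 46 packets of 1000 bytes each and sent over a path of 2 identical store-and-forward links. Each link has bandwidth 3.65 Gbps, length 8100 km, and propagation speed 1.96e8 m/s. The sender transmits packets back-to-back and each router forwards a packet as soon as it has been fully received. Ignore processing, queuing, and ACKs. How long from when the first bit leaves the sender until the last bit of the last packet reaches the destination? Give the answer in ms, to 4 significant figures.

Per-hop transmission t_tx = L/R = 8000/3650000000 = 0.00219178 ms.
Per-hop propagation t_prop = 8100000/196000000 = 41.3265 ms.
Pipeline fill: first packet needs 2·t_tx to clear all hops; remaining 45 packets each add one t_tx.
Total = (2+46-1)·t_tx + 2·t_prop = 47·0.00219178 + 2·41.3265 = 82.76 ms.

82.76 ms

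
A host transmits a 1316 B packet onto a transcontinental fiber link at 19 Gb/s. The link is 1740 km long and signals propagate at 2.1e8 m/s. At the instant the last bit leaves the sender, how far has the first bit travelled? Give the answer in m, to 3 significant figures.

116 m

t_tx = L/R = 10528/19000000000 = 5.54105e-07 s.
Distance = s × t_tx = 210000000 × 5.54105e-07 = 116 m.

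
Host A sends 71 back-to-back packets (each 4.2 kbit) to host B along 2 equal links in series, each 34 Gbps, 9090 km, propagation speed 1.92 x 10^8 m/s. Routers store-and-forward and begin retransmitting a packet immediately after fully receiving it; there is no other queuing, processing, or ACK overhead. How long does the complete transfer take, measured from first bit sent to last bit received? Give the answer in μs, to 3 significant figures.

94700 μs

Per-hop transmission t_tx = L/R = 4200/34000000000 = 0.123529 μs.
Per-hop propagation t_prop = 9090000/192000000 = 47343.8 μs.
Pipeline fill: first packet needs 2·t_tx to clear all hops; remaining 70 packets each add one t_tx.
Total = (2+71-1)·t_tx + 2·t_prop = 72·0.123529 + 2·47343.8 = 94700 μs.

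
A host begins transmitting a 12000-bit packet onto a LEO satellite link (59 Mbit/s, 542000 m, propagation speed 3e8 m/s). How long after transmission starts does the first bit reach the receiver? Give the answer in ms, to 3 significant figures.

First bit experiences only propagation delay: d/s = 542000/300000000 = 1.81 ms.

1.81 ms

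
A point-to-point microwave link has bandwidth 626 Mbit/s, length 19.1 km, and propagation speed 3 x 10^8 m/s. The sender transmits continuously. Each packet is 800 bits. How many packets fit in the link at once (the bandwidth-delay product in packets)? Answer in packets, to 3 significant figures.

Propagation delay = 19100 / 300000000 = 6.36667e-05 s.
BDP = R × t_prop = 626000000 × 6.36667e-05 = 39855.3 bits.
In packets of 800 bits: 49.8 packets.

49.8 packets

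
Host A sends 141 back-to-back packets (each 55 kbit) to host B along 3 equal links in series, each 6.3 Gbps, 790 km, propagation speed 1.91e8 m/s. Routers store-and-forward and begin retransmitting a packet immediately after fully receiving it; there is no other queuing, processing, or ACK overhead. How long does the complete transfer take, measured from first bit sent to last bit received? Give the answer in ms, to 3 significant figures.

Per-hop transmission t_tx = L/R = 55000/6300000000 = 0.00873016 ms.
Per-hop propagation t_prop = 790000/191000000 = 4.13613 ms.
Pipeline fill: first packet needs 3·t_tx to clear all hops; remaining 140 packets each add one t_tx.
Total = (3+141-1)·t_tx + 3·t_prop = 143·0.00873016 + 3·4.13613 = 13.7 ms.

13.7 ms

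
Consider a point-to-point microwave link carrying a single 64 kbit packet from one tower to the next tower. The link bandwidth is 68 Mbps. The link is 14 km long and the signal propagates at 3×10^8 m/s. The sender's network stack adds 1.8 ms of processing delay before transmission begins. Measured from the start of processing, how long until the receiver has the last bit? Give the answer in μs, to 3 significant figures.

2790 μs

L = 64000 bits.
Transmission delay = L/R = 64000 / 68000000 = 941.176 μs.
Propagation delay = d/s = 14000 m / 300000000 m/s = 46.6667 μs.
Plus processing delay 1.8 ms = 1800 μs.
Total = 2790 μs.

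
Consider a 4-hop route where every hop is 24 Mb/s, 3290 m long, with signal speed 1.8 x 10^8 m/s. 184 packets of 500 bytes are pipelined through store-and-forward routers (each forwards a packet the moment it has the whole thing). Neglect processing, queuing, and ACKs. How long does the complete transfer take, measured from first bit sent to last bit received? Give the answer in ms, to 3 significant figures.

Per-hop transmission t_tx = L/R = 4000/24000000 = 0.166667 ms.
Per-hop propagation t_prop = 3290/180000000 = 0.0182778 ms.
Pipeline fill: first packet needs 4·t_tx to clear all hops; remaining 183 packets each add one t_tx.
Total = (4+184-1)·t_tx + 4·t_prop = 187·0.166667 + 4·0.0182778 = 31.2 ms.

31.2 ms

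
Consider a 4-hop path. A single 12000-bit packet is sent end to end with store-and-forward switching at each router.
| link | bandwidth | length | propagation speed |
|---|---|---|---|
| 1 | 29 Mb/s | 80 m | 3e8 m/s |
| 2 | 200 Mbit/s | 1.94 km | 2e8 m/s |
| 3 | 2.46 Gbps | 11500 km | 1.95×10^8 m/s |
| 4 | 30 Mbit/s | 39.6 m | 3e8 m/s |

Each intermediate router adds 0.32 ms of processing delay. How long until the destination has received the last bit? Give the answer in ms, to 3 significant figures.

Transmission delays (L/R per hop): 0.413793, 0.06, 0.00487805, 0.4 ms; sum = 0.878671 ms.
Propagation delays (d/s per hop): 0.000266667, 0.0097, 58.9744, 0.000132 ms; sum = 58.9845 ms.
Processing at 3 router(s): 3 × 0.32 ms = 0.96 ms.
End-to-end = 60.8 ms.

60.8 ms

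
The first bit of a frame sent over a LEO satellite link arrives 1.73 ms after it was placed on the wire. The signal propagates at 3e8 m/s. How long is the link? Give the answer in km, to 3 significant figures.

d = s × t_prop = 300000000 × 0.00173 = 519 km.

519 km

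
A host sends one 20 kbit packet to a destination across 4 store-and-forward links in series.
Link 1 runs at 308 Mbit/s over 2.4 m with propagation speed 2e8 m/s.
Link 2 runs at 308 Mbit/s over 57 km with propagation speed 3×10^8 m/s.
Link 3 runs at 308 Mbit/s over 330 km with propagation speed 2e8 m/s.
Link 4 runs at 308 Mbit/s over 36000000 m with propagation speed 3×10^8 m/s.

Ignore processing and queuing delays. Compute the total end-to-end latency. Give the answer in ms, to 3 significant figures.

L = 20000 bits.
Transmission delay per hop = L/R = 20000/308000000 = 0.0649351 ms; 4 hops → 0.25974 ms.
Propagation delays (d/s per hop): 1.2e-05, 0.19, 1.65, 120 ms; sum = 121.84 ms.
End-to-end = 122 ms.

122 ms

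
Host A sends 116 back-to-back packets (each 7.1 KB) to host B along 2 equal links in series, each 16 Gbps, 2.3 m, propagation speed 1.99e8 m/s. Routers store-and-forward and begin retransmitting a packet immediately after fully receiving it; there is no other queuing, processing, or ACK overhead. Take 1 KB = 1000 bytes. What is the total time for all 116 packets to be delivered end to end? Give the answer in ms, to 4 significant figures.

Per-hop transmission t_tx = L/R = 56800/16000000000 = 0.00355 ms.
Per-hop propagation t_prop = 2.3/199000000 = 1.15578e-05 ms.
Pipeline fill: first packet needs 2·t_tx to clear all hops; remaining 115 packets each add one t_tx.
Total = (2+116-1)·t_tx + 2·t_prop = 117·0.00355 + 2·1.15578e-05 = 0.4154 ms.

0.4154 ms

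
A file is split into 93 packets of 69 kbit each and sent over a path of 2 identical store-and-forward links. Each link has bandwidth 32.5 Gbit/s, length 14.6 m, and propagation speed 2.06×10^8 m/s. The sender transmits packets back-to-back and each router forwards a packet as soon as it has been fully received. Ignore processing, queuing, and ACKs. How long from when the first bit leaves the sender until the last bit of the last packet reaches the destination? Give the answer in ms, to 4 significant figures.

0.1997 ms

Per-hop transmission t_tx = L/R = 69000/32500000000 = 0.00212308 ms.
Per-hop propagation t_prop = 14.6/206000000 = 7.08738e-05 ms.
Pipeline fill: first packet needs 2·t_tx to clear all hops; remaining 92 packets each add one t_tx.
Total = (2+93-1)·t_tx + 2·t_prop = 94·0.00212308 + 2·7.08738e-05 = 0.1997 ms.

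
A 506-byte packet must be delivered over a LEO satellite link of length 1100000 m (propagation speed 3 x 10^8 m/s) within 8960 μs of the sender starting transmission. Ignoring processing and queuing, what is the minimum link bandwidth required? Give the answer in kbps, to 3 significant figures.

765 kbps

L = 4048 bits.
Propagation delay = 1100000 / 300000000 = 3666.67 μs.
Transmission budget = 8960 − 3666.67 = 5293.33 μs.
R ≥ L / t_tx = 4048 bits / 0.00529333 s = 765 kbps.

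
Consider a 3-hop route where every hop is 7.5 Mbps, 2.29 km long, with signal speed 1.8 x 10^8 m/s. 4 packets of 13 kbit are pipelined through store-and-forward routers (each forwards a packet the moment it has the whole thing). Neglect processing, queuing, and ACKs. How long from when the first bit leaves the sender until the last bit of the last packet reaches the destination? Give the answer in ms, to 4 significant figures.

Per-hop transmission t_tx = L/R = 13000/7500000 = 1.73333 ms.
Per-hop propagation t_prop = 2290/180000000 = 0.0127222 ms.
Pipeline fill: first packet needs 3·t_tx to clear all hops; remaining 3 packets each add one t_tx.
Total = (3+4-1)·t_tx + 3·t_prop = 6·1.73333 + 3·0.0127222 = 10.44 ms.

10.44 ms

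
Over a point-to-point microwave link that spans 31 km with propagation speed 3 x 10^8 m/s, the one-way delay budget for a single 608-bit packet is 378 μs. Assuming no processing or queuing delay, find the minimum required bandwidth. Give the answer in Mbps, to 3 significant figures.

Propagation delay = 31000 / 300000000 = 103.333 μs.
Transmission budget = 378 − 103.333 = 274.667 μs.
R ≥ L / t_tx = 608 bits / 0.000274667 s = 2.21 Mbps.

2.21 Mbps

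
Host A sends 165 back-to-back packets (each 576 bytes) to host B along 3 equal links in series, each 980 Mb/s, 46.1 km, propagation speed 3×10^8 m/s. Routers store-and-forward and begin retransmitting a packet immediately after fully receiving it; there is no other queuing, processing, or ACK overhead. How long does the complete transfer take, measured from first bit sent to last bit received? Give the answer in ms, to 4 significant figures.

1.246 ms

Per-hop transmission t_tx = L/R = 4608/980000000 = 0.00470204 ms.
Per-hop propagation t_prop = 46100/300000000 = 0.153667 ms.
Pipeline fill: first packet needs 3·t_tx to clear all hops; remaining 164 packets each add one t_tx.
Total = (3+165-1)·t_tx + 3·t_prop = 167·0.00470204 + 3·0.153667 = 1.246 ms.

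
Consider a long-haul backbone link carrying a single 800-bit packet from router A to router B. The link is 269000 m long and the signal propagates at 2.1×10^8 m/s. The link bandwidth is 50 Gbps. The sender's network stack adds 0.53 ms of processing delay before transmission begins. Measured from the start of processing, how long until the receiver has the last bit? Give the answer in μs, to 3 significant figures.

Transmission delay = L/R = 800 / 50000000000 = 0.016 μs.
Propagation delay = d/s = 269000 m / 210000000 m/s = 1280.95 μs.
Plus processing delay 0.53 ms = 530 μs.
Total = 1810 μs.

1810 μs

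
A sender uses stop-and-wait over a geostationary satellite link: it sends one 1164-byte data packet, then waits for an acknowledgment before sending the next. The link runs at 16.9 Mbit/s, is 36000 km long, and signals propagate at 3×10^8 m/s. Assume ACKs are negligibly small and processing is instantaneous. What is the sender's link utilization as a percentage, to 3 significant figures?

0.229 %

t_tx = L/R = 9312/16900000 = 0.000551006 s.
t_prop = 36000000/300000000 = 0.12 s; RTT = 0.24 s.
Cycle = t_tx + RTT = 0.240551 s.
Utilization = t_tx / cycle = 0.000551006/0.240551 = 0.229 %.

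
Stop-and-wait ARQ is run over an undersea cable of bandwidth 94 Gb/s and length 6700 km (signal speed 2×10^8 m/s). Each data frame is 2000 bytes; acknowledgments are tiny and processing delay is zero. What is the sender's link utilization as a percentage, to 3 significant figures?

0.000254 %

t_tx = L/R = 16000/94000000000 = 1.70213e-07 s.
t_prop = 6700000/200000000 = 0.0335 s; RTT = 0.067 s.
Cycle = t_tx + RTT = 0.0670002 s.
Utilization = t_tx / cycle = 1.70213e-07/0.0670002 = 0.000254 %.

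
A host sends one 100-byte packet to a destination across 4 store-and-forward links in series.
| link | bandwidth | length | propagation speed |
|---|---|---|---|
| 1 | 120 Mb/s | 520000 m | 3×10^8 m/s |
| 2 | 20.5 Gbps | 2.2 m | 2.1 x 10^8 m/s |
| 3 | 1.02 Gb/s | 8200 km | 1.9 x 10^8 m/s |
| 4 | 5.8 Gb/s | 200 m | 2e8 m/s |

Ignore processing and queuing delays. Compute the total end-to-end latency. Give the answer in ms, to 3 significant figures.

L = 100 × 8 = 800 bits.
Transmission delays (L/R per hop): 0.00666667, 3.90244e-05, 0.000784314, 0.000137931 ms; sum = 0.00762794 ms.
Propagation delays (d/s per hop): 1.73333, 1.04762e-05, 43.1579, 0.001 ms; sum = 44.8922 ms.
End-to-end = 44.9 ms.

44.9 ms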